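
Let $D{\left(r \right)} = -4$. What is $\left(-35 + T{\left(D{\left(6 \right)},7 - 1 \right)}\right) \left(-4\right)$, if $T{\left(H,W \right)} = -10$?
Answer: $180$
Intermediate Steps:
$\left(-35 + T{\left(D{\left(6 \right)},7 - 1 \right)}\right) \left(-4\right) = \left(-35 - 10\right) \left(-4\right) = \left(-45\right) \left(-4\right) = 180$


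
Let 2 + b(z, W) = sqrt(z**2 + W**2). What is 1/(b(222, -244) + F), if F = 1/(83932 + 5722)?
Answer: 16075589778/874645566894871 + 16075679432*sqrt(27205)/874645566894871 ≈ 0.0030499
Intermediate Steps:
b(z, W) = -2 + sqrt(W**2 + z**2) (b(z, W) = -2 + sqrt(z**2 + W**2) = -2 + sqrt(W**2 + z**2))
F = 1/89654 ≈ 1.1154e-5
1/(b(222, -244) + F) = 1/((-2 + sqrt((-244)**2 + 222**2)) + 1/89654) = 1/((-2 + sqrt(59536 + 49284)) + 1/89654) = 1/((-2 + sqrt(108820)) + 1/89654) = 1/((-2 + 2*sqrt(27205)) + 1/89654) = 1/(-179307/89654 + 2*sqrt(27205))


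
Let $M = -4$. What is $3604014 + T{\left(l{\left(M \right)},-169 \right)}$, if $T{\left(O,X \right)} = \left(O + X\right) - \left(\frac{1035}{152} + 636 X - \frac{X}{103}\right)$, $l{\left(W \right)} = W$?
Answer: $\frac{58104371907}{15656} \approx 3.7113 \cdot 10^{6}$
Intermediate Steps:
$T{\left(O,X \right)} = - \frac{1035}{152} + O - \frac{65404 X}{103}$ ($T{\left(O,X \right)} = \left(O + X\right) - \left(\frac{1035}{152} + 636 X - X \frac{1}{103}\right) = \left(O + X\right) - \left(\frac{1035}{152} + \frac{65507 X}{103}\right) = - \frac{1035}{152} + O - \frac{65404 X}{103}$)
$3604014 + T{\left(l{\left(M \right)},-169 \right)} = 3604014 - - \frac{1679928723}{15656} = 3604014 + \frac{1679928723}{15656} = \frac{58104371907}{15656}$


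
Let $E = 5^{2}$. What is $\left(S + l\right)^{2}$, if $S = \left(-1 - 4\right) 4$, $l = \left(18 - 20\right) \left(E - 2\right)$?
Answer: $4356$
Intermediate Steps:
$E = 25$
$l = -46$ ($l = \left(18 - 20\right) \left(25 - 2\right) = \left(-2\right) 23 = -46$)
$S = -20$ ($S = \left(-5\right) 4 = -20$)
$\left(S + l\right)^{2} = \left(-20 - 46\right)^{2} = \left(-66\right)^{2} = 4356$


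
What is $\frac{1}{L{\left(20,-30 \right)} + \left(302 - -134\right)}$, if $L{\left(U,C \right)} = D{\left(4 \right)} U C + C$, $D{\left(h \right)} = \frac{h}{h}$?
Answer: $- \frac{1}{194} \approx -0.0051546$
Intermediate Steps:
$D{\left(h \right)} = 1$
$L{\left(U,C \right)} = C + C U$ ($L{\left(U,C \right)} = 1 U C + C = U C + C = C U + C = C + C U$)
$\frac{1}{L{\left(20,-30 \right)} + \left(302 - -134\right)} = \frac{1}{- 30 \left(1 + 20\right) + \left(302 - -134\right)} = \frac{1}{\left(-30\right) 21 + \left(302 + 134\right)} = \frac{1}{-630 + 436} = \frac{1}{-194} = - \frac{1}{194}$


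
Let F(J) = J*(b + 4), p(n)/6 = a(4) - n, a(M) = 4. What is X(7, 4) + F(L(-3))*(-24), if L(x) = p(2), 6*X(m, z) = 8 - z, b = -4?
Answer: ⅔ ≈ 0.66667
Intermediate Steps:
p(n) = 24 - 6*n (p(n) = 6*(4 - n) = 24 - 6*n)
X(m, z) = 4/3 - z/6 (X(m, z) = (8 - z)/6 = 4/3 - z/6)
L(x) = 12 (L(x) = 24 - 6*2 = 24 - 12 = 12)
F(J) = 0 (F(J) = J*(-4 + 4) = J*0 = 0)
X(7, 4) + F(L(-3))*(-24) = (4/3 - ⅙*4) + 0*(-24) = (4/3 - ⅔) + 0 = ⅔ + 0 = ⅔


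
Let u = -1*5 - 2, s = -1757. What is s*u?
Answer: 12299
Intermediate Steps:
u = -7 (u = -5 - 2 = -7)
s*u = -1757*(-7) = 12299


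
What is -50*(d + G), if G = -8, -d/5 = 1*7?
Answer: 2150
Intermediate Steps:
d = -35 (d = -5*7 = -35)
-50*(d + G) = -50*(-35 - 8) = -50*(-43) = 2150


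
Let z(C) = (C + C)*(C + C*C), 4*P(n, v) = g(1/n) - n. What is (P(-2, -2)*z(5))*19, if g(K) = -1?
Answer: 1425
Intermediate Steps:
P(n, v) = -¼ - n/4 (P(n, v) = (-1 - n)/4 = -¼ - n/4)
z(C) = 2*C*(C + C²) (z(C) = (2*C)*(C + C²) = 2*C*(C + C²))
(P(-2, -2)*z(5))*19 = ((-¼ - ¼*(-2))*(2*5²*(1 + 5)))*19 = ((-¼ + ½)*(2*25*6))*19 = ((¼)*300)*19 = 75*19 = 1425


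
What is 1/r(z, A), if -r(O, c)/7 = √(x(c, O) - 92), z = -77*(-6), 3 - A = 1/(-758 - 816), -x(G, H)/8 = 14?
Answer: I*√51/714 ≈ 0.010002*I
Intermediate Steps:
x(G, H) = -112 (x(G, H) = -8*14 = -112)
A = 4723/1574 (A = 3 - 1/(-758 - 816) = 3 - 1/(-1574) = 3 - 1*(-1/1574) = 3 + 1/1574 = 4723/1574 ≈ 3.0006)
z = 462
r(O, c) = -14*I*√51 (r(O, c) = -7*√(-112 - 92) = -14*I*√51)
1/r(z, A) = 1/(-14*I*√51) = I*√51/714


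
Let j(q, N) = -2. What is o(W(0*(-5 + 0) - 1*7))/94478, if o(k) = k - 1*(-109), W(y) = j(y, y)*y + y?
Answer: 58/47239 ≈ 0.0012278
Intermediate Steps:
W(y) = -y (W(y) = -2*y + y = -y)
o(k) = 109 + k (o(k) = k + 109 = 109 + k)
o(W(0*(-5 + 0) - 1*7))/94478 = (109 - (0*(-5 + 0) - 1*7))/94478 = (109 - (0*(-5) - 7))*(1/94478) = (109 - (0 - 7))*(1/94478) = (109 - 1*(-7))*(1/94478) = (109 + 7)*(1/94478) = 116*(1/94478) = 58/47239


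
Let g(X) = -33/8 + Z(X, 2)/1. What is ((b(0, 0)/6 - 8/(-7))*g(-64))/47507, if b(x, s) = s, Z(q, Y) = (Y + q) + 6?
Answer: -481/332549 ≈ -0.0014464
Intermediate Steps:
Z(q, Y) = 6 + Y + q
g(X) = 31/8 + X (g(X) = -33/8 + (6 + 2 + X)/1 = -33*⅛ + (8 + X)*1 = -33/8 + (8 + X) = 31/8 + X)
((b(0, 0)/6 - 8/(-7))*g(-64))/47507 = ((0/6 - 8/(-7))*(31/8 - 64))/47507 = ((0*(⅙) - 8*(-⅐))*(-481/8))*(1/47507) = ((0 + 8/7)*(-481/8))*(1/47507) = ((8/7)*(-481/8))*(1/47507) = -481/7*1/47507 = -481/332549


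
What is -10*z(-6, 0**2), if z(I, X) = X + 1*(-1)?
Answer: 10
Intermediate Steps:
z(I, X) = -1 + X (z(I, X) = X - 1 = -1 + X)
-10*z(-6, 0**2) = -10*(-1 + 0**2) = -10*(-1 + 0) = -10*(-1) = 10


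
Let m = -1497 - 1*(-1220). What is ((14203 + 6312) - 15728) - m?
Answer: 5064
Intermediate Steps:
m = -277 (m = -1497 + 1220 = -277)
((14203 + 6312) - 15728) - m = ((14203 + 6312) - 15728) - 1*(-277) = (20515 - 15728) + 277 = 4787 + 277 = 5064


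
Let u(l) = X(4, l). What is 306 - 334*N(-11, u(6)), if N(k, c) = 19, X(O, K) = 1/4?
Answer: -6040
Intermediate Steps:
X(O, K) = ¼ (X(O, K) = 1*(¼) = ¼)
u(l) = ¼
306 - 334*N(-11, u(6)) = 306 - 334*19 = 306 - 6346 = -6040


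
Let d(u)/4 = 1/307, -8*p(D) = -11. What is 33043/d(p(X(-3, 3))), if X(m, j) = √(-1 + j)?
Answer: 10144201/4 ≈ 2.5361e+6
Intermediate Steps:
p(D) = 11/8 (p(D) = -⅛*(-11) = 11/8)
d(u) = 4/307
33043/d(p(X(-3, 3))) = 33043/(4/307) = 33043*(307/4) = 10144201/4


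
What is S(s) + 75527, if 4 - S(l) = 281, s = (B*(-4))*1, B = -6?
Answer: 75250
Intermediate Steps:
s = 24 (s = -6*(-4)*1 = 24*1 = 24)
S(l) = -277 (S(l) = 4 - 1*281 = 4 - 281 = -277)
S(s) + 75527 = -277 + 75527 = 75250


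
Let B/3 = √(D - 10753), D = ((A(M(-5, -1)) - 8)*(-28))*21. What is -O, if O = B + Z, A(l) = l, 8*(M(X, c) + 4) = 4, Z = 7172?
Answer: -7172 - 3*I*√3991 ≈ -7172.0 - 189.52*I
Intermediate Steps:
M(X, c) = -7/2 (M(X, c) = -4 + (⅛)*4 = -4 + ½ = -7/2)
D = 6762 (D = ((-7/2 - 8)*(-28))*21 = -23/2*(-28)*21 = 322*21 = 6762)
B = 3*I*√3991 (B = 3*√(6762 - 10753) = 3*√(-3991) = 3*(I*√3991) = 3*I*√3991 ≈ 189.52*I)
O = 7172 + 3*I*√3991 (O = 3*I*√3991 + 7172 = 7172 + 3*I*√3991 ≈ 7172.0 + 189.52*I)
-O = -(7172 + 3*I*√3991) = -7172 - 3*I*√3991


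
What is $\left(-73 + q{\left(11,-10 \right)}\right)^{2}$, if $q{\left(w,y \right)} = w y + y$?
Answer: $37249$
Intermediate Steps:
$q{\left(w,y \right)} = y + w y$
$\left(-73 + q{\left(11,-10 \right)}\right)^{2} = \left(-73 - 10 \left(1 + 11\right)\right)^{2} = \left(-73 - 120\right)^{2} = \left(-193\right)^{2} = 37249$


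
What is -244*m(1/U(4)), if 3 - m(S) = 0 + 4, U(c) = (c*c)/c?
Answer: 244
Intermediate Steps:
U(c) = c (U(c) = c**2/c = c)
m(S) = -1 (m(S) = 3 - (0 + 4) = 3 - 1*4 = 3 - 4 = -1)
-244*m(1/U(4)) = -244*(-1) = 244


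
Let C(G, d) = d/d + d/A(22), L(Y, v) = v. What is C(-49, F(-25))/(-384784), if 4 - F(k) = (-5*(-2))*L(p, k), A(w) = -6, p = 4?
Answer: 31/288588 ≈ 0.00010742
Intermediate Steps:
F(k) = 4 - 10*k (F(k) = 4 - (-5*(-2))*k = 4 - 10*k)
C(G, d) = 1 - d/6 (C(G, d) = d/d + d/(-6) = 1 + d*(-1/6) = 1 - d/6)
C(-49, F(-25))/(-384784) = (1 - (4 - 10*(-25))/6)/(-384784) = (1 - (4 + 250)/6)*(-1/384784) = (1 - 1/6*254)*(-1/384784) = (1 - 127/3)*(-1/384784) = -124/3*(-1/384784) = 31/288588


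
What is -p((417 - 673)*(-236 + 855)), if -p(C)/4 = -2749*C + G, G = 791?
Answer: 1742473308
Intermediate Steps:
p(C) = -3164 + 10996*C (p(C) = -4*(-2749*C + 791) = -4*(791 - 2749*C) = -3164 + 10996*C)
-p((417 - 673)*(-236 + 855)) = -(-3164 + 10996*((417 - 673)*(-236 + 855))) = -(-3164 + 10996*(-256*619)) = -(-3164 + 10996*(-158464)) = -(-3164 - 1742470144) = -1*(-1742473308) = 1742473308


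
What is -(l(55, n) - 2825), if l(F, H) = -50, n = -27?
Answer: 2875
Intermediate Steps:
-(l(55, n) - 2825) = -(-50 - 2825) = -1*(-2875) = 2875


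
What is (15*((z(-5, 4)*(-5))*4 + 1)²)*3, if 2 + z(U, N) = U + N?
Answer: 167445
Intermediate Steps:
z(U, N) = -2 + N + U (z(U, N) = -2 + (U + N) = -2 + (N + U) = -2 + N + U)
(15*((z(-5, 4)*(-5))*4 + 1)²)*3 = (15*(((-2 + 4 - 5)*(-5))*4 + 1)²)*3 = (15*(-3*(-5)*4 + 1)²)*3 = (15*(15*4 + 1)²)*3 = (15*(60 + 1)²)*3 = (15*61²)*3 = (15*3721)*3 = 55815*3 = 167445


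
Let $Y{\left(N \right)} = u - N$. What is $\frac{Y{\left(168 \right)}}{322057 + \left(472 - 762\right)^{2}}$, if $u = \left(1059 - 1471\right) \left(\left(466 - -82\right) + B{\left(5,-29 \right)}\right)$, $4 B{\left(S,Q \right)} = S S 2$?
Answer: $- \frac{231094}{406157} \approx -0.56898$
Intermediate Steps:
$B{\left(S,Q \right)} = \frac{S^{2}}{2}$ ($B{\left(S,Q \right)} = \frac{S S 2}{4} = \frac{S^{2} \cdot 2}{4} = \frac{2 S^{2}}{4} = \frac{S^{2}}{2}$)
$u = -230926$ ($u = \left(1059 - 1471\right) \left(\left(466 - -82\right) + \frac{5^{2}}{2}\right) = - 412 \left(\left(466 + 82\right) + \frac{1}{2} \cdot 25\right) = - 412 \left(548 + \frac{25}{2}\right) = \left(-412\right) \frac{1121}{2} = -230926$)
$Y{\left(N \right)} = -230926 - N$
$\frac{Y{\left(168 \right)}}{322057 + \left(472 - 762\right)^{2}} = \frac{-230926 - 168}{322057 + \left(472 - 762\right)^{2}} = \frac{-230926 - 168}{322057 + \left(-290\right)^{2}} = - \frac{231094}{322057 + 84100} = - \frac{231094}{406157}$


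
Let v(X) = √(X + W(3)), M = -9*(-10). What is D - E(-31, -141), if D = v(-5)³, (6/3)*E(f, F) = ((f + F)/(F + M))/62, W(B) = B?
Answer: -43/1581 - 2*I*√2 ≈ -0.027198 - 2.8284*I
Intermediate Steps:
M = 90
v(X) = √(3 + X) (v(X) = √(X + 3) = √(3 + X))
E(f, F) = (F + f)/(124*(90 + F)) (E(f, F) = (((f + F)/(F + 90))/62)/2 = (((F + f)/(90 + F))*(1/62))/2 = ((F + f)/(62*(90 + F)))/2 = (F + f)/(124*(90 + F)))
D = -2*I*√2 (D = (√(3 - 5))³ = (√(-2))³ = (I*√2)³ = -2*I*√2 ≈ -2.8284*I)
D - E(-31, -141) = -2*I*√2 - (-141 - 31)/(124*(90 - 141)) = -2*I*√2 - (-172)/(124*(-51)) = -2*I*√2 - (-1)*(-172)/(124*51) = -2*I*√2 - 1*43/1581 = -2*I*√2 - 43/1581 = -43/1581 - 2*I*√2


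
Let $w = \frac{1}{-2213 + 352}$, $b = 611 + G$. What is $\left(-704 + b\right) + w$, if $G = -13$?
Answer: $- \frac{197267}{1861} \approx -106.0$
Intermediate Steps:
$b = 598$ ($b = 611 - 13 = 598$)
$w = - \frac{1}{1861}$ ($w = \frac{1}{-1861} = - \frac{1}{1861} \approx -0.00053735$)
$\left(-704 + b\right) + w = \left(-704 + 598\right) - \frac{1}{1861} = -106 - \frac{1}{1861} = - \frac{197267}{1861}$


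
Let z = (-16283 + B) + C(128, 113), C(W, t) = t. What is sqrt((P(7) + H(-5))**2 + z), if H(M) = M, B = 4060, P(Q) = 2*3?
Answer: I*sqrt(12109) ≈ 110.04*I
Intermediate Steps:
P(Q) = 6
z = -12110 (z = (-16283 + 4060) + 113 = -12223 + 113 = -12110)
sqrt((P(7) + H(-5))**2 + z) = sqrt((6 - 5)**2 - 12110) = sqrt(1**2 - 12110) = sqrt(1 - 12110) = sqrt(-12109) = I*sqrt(12109)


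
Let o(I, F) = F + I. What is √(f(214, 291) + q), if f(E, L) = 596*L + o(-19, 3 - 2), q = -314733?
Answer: I*√141315 ≈ 375.92*I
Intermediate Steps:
f(E, L) = -18 + 596*L (f(E, L) = 596*L + ((3 - 2) - 19) = 596*L + (1 - 19) = 596*L - 18 = -18 + 596*L)
√(f(214, 291) + q) = √((-18 + 596*291) - 314733) = √((-18 + 173436) - 314733) = √(173418 - 314733) = √(-141315) = I*√141315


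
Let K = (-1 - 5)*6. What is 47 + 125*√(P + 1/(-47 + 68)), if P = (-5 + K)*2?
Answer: 47 + 125*I*√36141/21 ≈ 47.0 + 1131.6*I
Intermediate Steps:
K = -36 (K = -6*6 = -36)
P = -82 (P = (-5 - 36)*2 = -41*2 = -82)
47 + 125*√(P + 1/(-47 + 68)) = 47 + 125*√(-82 + 1/(-47 + 68)) = 47 + 125*√(-82 + 1/21) = 47 + 125*√(-1721/21) = 47 + 125*(I*√36141/21) = 47 + 125*I*√36141/21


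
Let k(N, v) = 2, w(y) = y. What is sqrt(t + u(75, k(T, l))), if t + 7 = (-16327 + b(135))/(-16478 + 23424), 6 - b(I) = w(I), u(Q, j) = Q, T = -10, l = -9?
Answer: 4*sqrt(49476358)/3473 ≈ 8.1013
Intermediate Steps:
b(I) = 6 - I
t = -32539/3473 (t = -7 + (-16327 + (6 - 1*135))/(-16478 + 23424) = -7 + (-16327 + (6 - 135))/6946 = -7 + (-16327 - 129)*(1/6946) = -7 - 16456*1/6946 = -7 - 8228/3473 = -32539/3473 ≈ -9.3691)
sqrt(t + u(75, k(T, l))) = sqrt(-32539/3473 + 75) = sqrt(227936/3473) = 4*sqrt(49476358)/3473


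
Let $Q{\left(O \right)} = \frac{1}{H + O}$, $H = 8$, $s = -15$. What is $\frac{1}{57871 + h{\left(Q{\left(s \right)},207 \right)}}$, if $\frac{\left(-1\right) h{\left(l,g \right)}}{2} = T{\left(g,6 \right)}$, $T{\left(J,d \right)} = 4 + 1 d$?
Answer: $\frac{1}{57851} \approx 1.7286 \cdot 10^{-5}$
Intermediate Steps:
$T{\left(J,d \right)} = 4 + d$
$Q{\left(O \right)} = \frac{1}{8 + O}$
$h{\left(l,g \right)} = -20$ ($h{\left(l,g \right)} = - 2 \left(4 + 6\right) = \left(-2\right) 10 = -20$)
$\frac{1}{57871 + h{\left(Q{\left(s \right)},207 \right)}} = \frac{1}{57871 - 20} = \frac{1}{57851}$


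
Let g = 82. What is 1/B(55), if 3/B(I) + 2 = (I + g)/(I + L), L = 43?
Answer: -59/294 ≈ -0.20068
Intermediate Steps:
B(I) = 3/(-2 + (82 + I)/(43 + I)) (B(I) = 3/(-2 + (I + 82)/(I + 43)) = 3/(-2 + (82 + I)/(43 + I)))
1/B(55) = 1/(3*(-43 - 1*55)/(4 + 55)) = 1/(3*(-43 - 55)/59) = 1/(3*(1/59)*(-98)) = 1/(-294/59) = -59/294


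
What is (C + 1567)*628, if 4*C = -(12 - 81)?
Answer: 994909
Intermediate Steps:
C = 69/4 (C = (-(12 - 81))/4 = (-1*(-69))/4 = (¼)*69 = 69/4 ≈ 17.250)
(C + 1567)*628 = (69/4 + 1567)*628 = (6337/4)*628 = 994909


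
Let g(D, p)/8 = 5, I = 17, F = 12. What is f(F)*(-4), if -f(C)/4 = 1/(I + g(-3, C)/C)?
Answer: 48/61 ≈ 0.78689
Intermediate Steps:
g(D, p) = 40 (g(D, p) = 8*5 = 40)
f(C) = -4/(17 + 40/C)
f(F)*(-4) = -4*12/(40 + 17*12)*(-4) = -4*12/(40 + 204)*(-4) = -4*12/244*(-4) = -4*12*1/244*(-4) = -12/61*(-4) = 48/61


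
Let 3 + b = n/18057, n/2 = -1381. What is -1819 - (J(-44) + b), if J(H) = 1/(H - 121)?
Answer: -601125077/331045 ≈ -1815.8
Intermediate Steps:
n = -2762 (n = 2*(-1381) = -2762)
b = -56933/18057 (b = -3 - 2762/18057 = -56933/18057 ≈ -3.1530)
J(H) = 1/(-121 + H)
-1819 - (J(-44) + b) = -1819 - (1/(-121 - 44) - 56933/18057) = -1819 - (1/(-165) - 56933/18057) = -1819 - (-1/165 - 56933/18057) = -1819 - 1*(-1045778/331045) = -1819 + 1045778/331045 = -601125077/331045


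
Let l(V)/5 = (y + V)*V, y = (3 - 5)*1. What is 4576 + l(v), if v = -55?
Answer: 20251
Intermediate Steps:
y = -2 (y = -2*1 = -2)
l(V) = 5*V*(-2 + V) (l(V) = 5*((-2 + V)*V) = 5*(V*(-2 + V)) = 5*V*(-2 + V))
4576 + l(v) = 4576 + 5*(-55)*(-2 - 55) = 4576 + 5*(-55)*(-57) = 4576 + 15675 = 20251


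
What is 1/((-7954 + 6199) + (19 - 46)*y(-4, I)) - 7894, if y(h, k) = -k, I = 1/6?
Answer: -27636896/3501 ≈ -7894.0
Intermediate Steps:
I = 1/6 ≈ 0.16667
1/((-7954 + 6199) + (19 - 46)*y(-4, I)) - 7894 = 1/((-7954 + 6199) + (19 - 46)*(-1*1/6)) - 7894 = 1/(-1755 - 27*(-1/6)) - 7894 = 1/(-1755 + 9/2) - 7894 = 1/(-3501/2) - 7894 = -2/3501 - 7894 = -27636896/3501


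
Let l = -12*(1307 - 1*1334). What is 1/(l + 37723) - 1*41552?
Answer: -1580928943/38047 ≈ -41552.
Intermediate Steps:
l = 324 (l = -12*(1307 - 1334) = -12*(-27) = 324)
1/(l + 37723) - 1*41552 = 1/(324 + 37723) - 1*41552 = 1/38047 - 41552 = -1580928943/38047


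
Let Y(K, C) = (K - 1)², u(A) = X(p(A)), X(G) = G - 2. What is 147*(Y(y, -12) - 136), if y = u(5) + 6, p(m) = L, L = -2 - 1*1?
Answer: -19992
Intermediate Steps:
L = -3 (L = -2 - 1 = -3)
p(m) = -3
X(G) = -2 + G
u(A) = -5 (u(A) = -2 - 3 = -5)
y = 1 (y = -5 + 6 = 1)
Y(K, C) = (-1 + K)²
147*(Y(y, -12) - 136) = 147*((-1 + 1)² - 136) = 147*(0² - 136) = 147*(0 - 136) = 147*(-136) = -19992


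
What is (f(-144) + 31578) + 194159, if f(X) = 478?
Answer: 226215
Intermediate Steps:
(f(-144) + 31578) + 194159 = (478 + 31578) + 194159 = 32056 + 194159 = 226215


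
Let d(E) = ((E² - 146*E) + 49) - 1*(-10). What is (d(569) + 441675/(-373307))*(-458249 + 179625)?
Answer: -25040419603082528/373307 ≈ -6.7077e+10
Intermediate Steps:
d(E) = 59 + E² - 146*E (d(E) = (49 + E² - 146*E) + 10 = 59 + E² - 146*E)
(d(569) + 441675/(-373307))*(-458249 + 179625) = ((59 + 569² - 146*569) + 441675/(-373307))*(-458249 + 179625) = ((59 + 323761 - 83074) + 441675*(-1/373307))*(-278624) = (240746 - 441675/373307)*(-278624) = (89871725347/373307)*(-278624) = -25040419603082528/373307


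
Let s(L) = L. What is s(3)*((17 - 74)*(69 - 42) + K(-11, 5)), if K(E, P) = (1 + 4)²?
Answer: -4542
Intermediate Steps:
K(E, P) = 25 (K(E, P) = 5² = 25)
s(3)*((17 - 74)*(69 - 42) + K(-11, 5)) = 3*((17 - 74)*(69 - 42) + 25) = 3*(-57*27 + 25) = 3*(-1539 + 25) = 3*(-1514) = -4542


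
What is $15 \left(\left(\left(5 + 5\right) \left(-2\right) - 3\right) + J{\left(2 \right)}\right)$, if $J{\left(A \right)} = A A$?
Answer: $-285$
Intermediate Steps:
$J{\left(A \right)} = A^{2}$
$15 \left(\left(\left(5 + 5\right) \left(-2\right) - 3\right) + J{\left(2 \right)}\right) = 15 \left(\left(\left(5 + 5\right) \left(-2\right) - 3\right) + 2^{2}\right) = 15 \left(\left(10 \left(-2\right) - 3\right) + 4\right) = 15 \left(\left(-20 - 3\right) + 4\right) = 15 \left(-23 + 4\right) = 15 \left(-19\right) = -285$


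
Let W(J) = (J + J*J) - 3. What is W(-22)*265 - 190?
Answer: 121445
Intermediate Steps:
W(J) = -3 + J + J² (W(J) = (J + J²) - 3 = -3 + J + J²)
W(-22)*265 - 190 = (-3 - 22 + (-22)²)*265 - 190 = (-3 - 22 + 484)*265 - 190 = 459*265 - 190 = 121635 - 190 = 121445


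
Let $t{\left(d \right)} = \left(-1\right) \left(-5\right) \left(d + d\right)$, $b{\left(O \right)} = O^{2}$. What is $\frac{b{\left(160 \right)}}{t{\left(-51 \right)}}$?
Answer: $- \frac{2560}{51} \approx -50.196$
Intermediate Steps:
$t{\left(d \right)} = 10 d$ ($t{\left(d \right)} = 5 \cdot 2 d = 10 d$)
$\frac{b{\left(160 \right)}}{t{\left(-51 \right)}} = \frac{160^{2}}{10 \left(-51\right)} = \frac{25600}{-510} = 25600 \left(- \frac{1}{510}\right) = - \frac{2560}{51}$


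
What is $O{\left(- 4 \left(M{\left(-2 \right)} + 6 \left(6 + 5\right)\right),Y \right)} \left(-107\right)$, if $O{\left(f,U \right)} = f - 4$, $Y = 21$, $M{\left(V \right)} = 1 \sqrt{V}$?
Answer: $28676 + 428 i \sqrt{2} \approx 28676.0 + 605.28 i$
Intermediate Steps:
$M{\left(V \right)} = \sqrt{V}$
$O{\left(f,U \right)} = -4 + f$ ($O{\left(f,U \right)} = f - 4 = -4 + f$)
$O{\left(- 4 \left(M{\left(-2 \right)} + 6 \left(6 + 5\right)\right),Y \right)} \left(-107\right) = \left(-4 - 4 \left(\sqrt{-2} + 6 \left(6 + 5\right)\right)\right) \left(-107\right) = \left(-4 - 4 \left(i \sqrt{2} + 6 \cdot 11\right)\right) \left(-107\right) = \left(-4 - 4 \left(i \sqrt{2} + 66\right)\right) \left(-107\right) = \left(-4 - 4 \left(66 + i \sqrt{2}\right)\right) \left(-107\right) = \left(-4 - \left(264 + 4 i \sqrt{2}\right)\right) \left(-107\right) = \left(-268 - 4 i \sqrt{2}\right) \left(-107\right) = 28676 + 428 i \sqrt{2}$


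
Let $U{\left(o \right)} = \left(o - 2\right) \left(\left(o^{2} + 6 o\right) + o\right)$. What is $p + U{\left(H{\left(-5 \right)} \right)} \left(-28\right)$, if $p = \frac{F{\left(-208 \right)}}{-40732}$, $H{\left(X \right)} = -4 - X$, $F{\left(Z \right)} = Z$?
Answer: $\frac{2281044}{10183} \approx 224.01$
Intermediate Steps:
$U{\left(o \right)} = \left(-2 + o\right) \left(o^{2} + 7 o\right)$
$p = \frac{52}{10183}$ ($p = - \frac{208}{-40732} = \left(-208\right) \left(- \frac{1}{40732}\right) = \frac{52}{10183} \approx 0.0051066$)
$p + U{\left(H{\left(-5 \right)} \right)} \left(-28\right) = \frac{52}{10183} + \left(-4 - -5\right) \left(-14 + \left(-4 - -5\right)^{2} + 5 \left(-4 - -5\right)\right) \left(-28\right) = \frac{52}{10183} + \left(-4 + 5\right) \left(-14 + \left(-4 + 5\right)^{2} + 5 \left(-4 + 5\right)\right) \left(-28\right) = \frac{52}{10183} + 1 \left(-14 + 1^{2} + 5 \cdot 1\right) \left(-28\right) = \frac{52}{10183} + 1 \left(-14 + 1 + 5\right) \left(-28\right) = \frac{52}{10183} + 1 \left(-8\right) \left(-28\right) = \frac{52}{10183} - -224 = \frac{52}{10183} + 224 = \frac{2281044}{10183}$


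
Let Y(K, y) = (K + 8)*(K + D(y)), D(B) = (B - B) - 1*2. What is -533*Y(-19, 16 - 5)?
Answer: -123123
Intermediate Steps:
D(B) = -2 (D(B) = 0 - 2 = -2)
Y(K, y) = (-2 + K)*(8 + K) (Y(K, y) = (K + 8)*(K - 2) = (8 + K)*(-2 + K) = (-2 + K)*(8 + K))
-533*Y(-19, 16 - 5) = -533*(-16 + (-19)² + 6*(-19)) = -533*(-16 + 361 - 114) = -533*231 = -123123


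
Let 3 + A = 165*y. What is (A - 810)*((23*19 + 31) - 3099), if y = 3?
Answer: 836658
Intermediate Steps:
A = 492 (A = -3 + 165*3 = -3 + 495 = 492)
(A - 810)*((23*19 + 31) - 3099) = (492 - 810)*((23*19 + 31) - 3099) = -318*((437 + 31) - 3099) = -318*(468 - 3099) = -318*(-2631) = 836658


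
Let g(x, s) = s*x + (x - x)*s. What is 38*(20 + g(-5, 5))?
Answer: -190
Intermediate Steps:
g(x, s) = s*x (g(x, s) = s*x + 0*s = s*x + 0 = s*x)
38*(20 + g(-5, 5)) = 38*(20 + 5*(-5)) = 38*(20 - 25) = 38*(-5) = -190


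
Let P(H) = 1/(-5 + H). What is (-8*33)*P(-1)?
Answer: 44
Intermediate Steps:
(-8*33)*P(-1) = (-8*33)/(-5 - 1) = -264/(-6) = -264*(-⅙) = 44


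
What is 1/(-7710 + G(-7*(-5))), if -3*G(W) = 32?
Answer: -3/23162 ≈ -0.00012952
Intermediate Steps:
G(W) = -32/3 (G(W) = -⅓*32 = -32/3)
1/(-7710 + G(-7*(-5))) = 1/(-7710 - 32/3) = 1/(-23162/3) = -3/23162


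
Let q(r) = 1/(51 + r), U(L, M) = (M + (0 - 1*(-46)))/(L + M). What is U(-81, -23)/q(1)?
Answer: -23/2 ≈ -11.500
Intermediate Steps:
U(L, M) = (46 + M)/(L + M) (U(L, M) = (M + (0 + 46))/(L + M) = (M + 46)/(L + M) = (46 + M)/(L + M))
U(-81, -23)/q(1) = ((46 - 23)/(-81 - 23))/(1/(51 + 1)) = (23/(-104))/(1/52) = (-1/104*23)/(1/52) = -23/104*52 = -23/2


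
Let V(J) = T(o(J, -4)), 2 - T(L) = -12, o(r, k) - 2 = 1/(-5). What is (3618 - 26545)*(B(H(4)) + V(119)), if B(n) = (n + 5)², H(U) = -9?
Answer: -687810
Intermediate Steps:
o(r, k) = 9/5 (o(r, k) = 2 + 1/(-5) = 2 - ⅕ = 9/5)
T(L) = 14 (T(L) = 2 - 1*(-12) = 2 + 12 = 14)
V(J) = 14
B(n) = (5 + n)²
(3618 - 26545)*(B(H(4)) + V(119)) = (3618 - 26545)*((5 - 9)² + 14) = -22927*((-4)² + 14) = -22927*(16 + 14) = -22927*30 = -687810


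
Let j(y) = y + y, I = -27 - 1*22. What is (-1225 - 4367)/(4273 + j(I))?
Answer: -5592/4175 ≈ -1.3394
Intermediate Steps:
I = -49 (I = -27 - 22 = -49)
j(y) = 2*y
(-1225 - 4367)/(4273 + j(I)) = (-1225 - 4367)/(4273 + 2*(-49)) = -5592/(4273 - 98) = -5592/4175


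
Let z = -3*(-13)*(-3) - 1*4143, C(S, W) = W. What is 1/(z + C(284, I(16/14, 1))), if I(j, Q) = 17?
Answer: -1/4243 ≈ -0.00023568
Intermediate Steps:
z = -4260 (z = 39*(-3) - 4143 = -117 - 4143 = -4260)
1/(z + C(284, I(16/14, 1))) = 1/(-4260 + 17) = 1/(-4243) = -1/4243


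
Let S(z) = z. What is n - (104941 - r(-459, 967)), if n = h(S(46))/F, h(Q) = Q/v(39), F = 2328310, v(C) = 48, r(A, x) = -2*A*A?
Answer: -29409516910297/55879440 ≈ -5.2630e+5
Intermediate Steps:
r(A, x) = -2*A²
h(Q) = Q/48
n = 23/55879440 (n = ((1/48)*46)/2328310 = (23/24)*(1/2328310) = 23/55879440 ≈ 4.1160e-7)
n - (104941 - r(-459, 967)) = 23/55879440 - (104941 - (-2)*(-459)²) = 23/55879440 - (104941 - (-2)*210681) = 23/55879440 - (104941 - 1*(-421362)) = 23/55879440 - (104941 + 421362) = 23/55879440 - 1*526303 = 23/55879440 - 526303 = -29409516910297/55879440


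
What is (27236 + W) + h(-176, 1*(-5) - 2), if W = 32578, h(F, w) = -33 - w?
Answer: 59788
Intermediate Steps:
(27236 + W) + h(-176, 1*(-5) - 2) = (27236 + 32578) + (-33 - (1*(-5) - 2)) = 59814 + (-33 - (-5 - 2)) = 59814 + (-33 - 1*(-7)) = 59814 + (-33 + 7) = 59814 - 26 = 59788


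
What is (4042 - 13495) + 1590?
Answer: -7863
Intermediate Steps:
(4042 - 13495) + 1590 = -9453 + 1590 = -7863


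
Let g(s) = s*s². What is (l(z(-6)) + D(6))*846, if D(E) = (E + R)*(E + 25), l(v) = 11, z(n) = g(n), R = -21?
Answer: -384084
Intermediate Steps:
g(s) = s³
z(n) = n³
D(E) = (-21 + E)*(25 + E) (D(E) = (E - 21)*(E + 25) = (-21 + E)*(25 + E))
(l(z(-6)) + D(6))*846 = (11 + (-525 + 6² + 4*6))*846 = (11 + (-525 + 36 + 24))*846 = (11 - 465)*846 = -454*846 = -384084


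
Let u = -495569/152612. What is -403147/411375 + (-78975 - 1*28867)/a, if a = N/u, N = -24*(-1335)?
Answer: 667130448422273/67049853282000 ≈ 9.9498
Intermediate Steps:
u = -495569/152612 (u = -495569*1/152612 = -495569/152612 ≈ -3.2472)
N = 32040
a = -4889688480/495569 (a = 32040/(-495569/152612) = 32040*(-152612/495569) = -4889688480/495569 ≈ -9866.8)
-403147/411375 + (-78975 - 1*28867)/a = -403147/411375 + (-78975 - 1*28867)/(-4889688480/495569) = -403147*1/411375 + (-78975 - 28867)*(-495569/4889688480) = -403147/411375 - 107842*(-495569/4889688480) = -403147/411375 + 26721576049/2444844240 = 667130448422273/67049853282000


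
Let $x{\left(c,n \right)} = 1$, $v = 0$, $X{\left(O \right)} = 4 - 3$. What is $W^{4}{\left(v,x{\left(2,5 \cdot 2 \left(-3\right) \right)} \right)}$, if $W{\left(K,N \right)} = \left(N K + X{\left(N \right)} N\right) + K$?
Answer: $1$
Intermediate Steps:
$X{\left(O \right)} = 1$ ($X{\left(O \right)} = 4 - 3 = 1$)
$W{\left(K,N \right)} = K + N + K N$ ($W{\left(K,N \right)} = \left(N K + 1 N\right) + K = \left(K N + N\right) + K = \left(N + K N\right) + K = K + N + K N$)
$W^{4}{\left(v,x{\left(2,5 \cdot 2 \left(-3\right) \right)} \right)} = \left(0 + 1 + 0 \cdot 1\right)^{4} = \left(0 + 1 + 0\right)^{4} = 1^{4} = 1$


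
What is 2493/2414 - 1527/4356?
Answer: 1195555/1752564 ≈ 0.68217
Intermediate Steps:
2493/2414 - 1527/4356 = 2493*(1/2414) - 1527*1/4356 = 2493/2414 - 509/1452 = 1195555/1752564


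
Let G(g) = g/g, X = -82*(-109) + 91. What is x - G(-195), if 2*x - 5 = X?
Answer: 4516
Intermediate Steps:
X = 9029 (X = 8938 + 91 = 9029)
x = 4517 (x = 5/2 + (½)*9029 = 5/2 + 9029/2 = 4517)
G(g) = 1
x - G(-195) = 4517 - 1*1 = 4517 - 1 = 4516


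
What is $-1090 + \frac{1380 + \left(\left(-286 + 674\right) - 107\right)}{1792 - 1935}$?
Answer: $- \frac{14321}{13} \approx -1101.6$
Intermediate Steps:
$-1090 + \frac{1380 + \left(\left(-286 + 674\right) - 107\right)}{1792 - 1935} = -1090 + \frac{1380 + \left(388 - 107\right)}{-143} = -1090 + \left(1380 + 281\right) \left(- \frac{1}{143}\right) = -1090 + 1661 \left(- \frac{1}{143}\right) = -1090 - \frac{151}{13} = - \frac{14321}{13}$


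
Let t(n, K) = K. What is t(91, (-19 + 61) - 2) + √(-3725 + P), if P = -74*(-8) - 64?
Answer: 40 + I*√3197 ≈ 40.0 + 56.542*I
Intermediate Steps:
P = 528 (P = 592 - 64 = 528)
t(91, (-19 + 61) - 2) + √(-3725 + P) = ((-19 + 61) - 2) + √(-3725 + 528) = (42 - 2) + √(-3197) = 40 + I*√3197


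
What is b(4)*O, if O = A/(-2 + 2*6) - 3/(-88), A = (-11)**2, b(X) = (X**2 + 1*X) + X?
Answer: 16017/55 ≈ 291.22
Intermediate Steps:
b(X) = X**2 + 2*X (b(X) = (X**2 + X) + X = (X + X**2) + X = X**2 + 2*X)
A = 121
O = 5339/440 (O = 121/(-2 + 2*6) - 3/(-88) = 121/(-2 + 12) - 3*(-1/88) = 121/10 + 3/88 = 5339/440 ≈ 12.134)
b(4)*O = (4*(2 + 4))*(5339/440) = (4*6)*(5339/440) = 24*(5339/440) = 16017/55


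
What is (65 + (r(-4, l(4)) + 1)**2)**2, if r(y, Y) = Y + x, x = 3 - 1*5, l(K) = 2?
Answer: 4356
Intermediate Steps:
x = -2 (x = 3 - 5 = -2)
r(y, Y) = -2 + Y (r(y, Y) = Y - 2 = -2 + Y)
(65 + (r(-4, l(4)) + 1)**2)**2 = (65 + ((-2 + 2) + 1)**2)**2 = (65 + (0 + 1)**2)**2 = (65 + 1**2)**2 = (65 + 1)**2 = 66**2 = 4356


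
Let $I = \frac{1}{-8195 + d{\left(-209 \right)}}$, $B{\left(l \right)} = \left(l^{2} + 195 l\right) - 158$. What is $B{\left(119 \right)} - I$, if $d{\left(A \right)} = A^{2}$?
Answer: $\frac{1320363087}{35486} \approx 37208.0$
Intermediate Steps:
$B{\left(l \right)} = -158 + l^{2} + 195 l$
$I = \frac{1}{35486}$ ($I = \frac{1}{-8195 + \left(-209\right)^{2}} = \frac{1}{-8195 + 43681} = \frac{1}{35486} \approx 2.818 \cdot 10^{-5}$)
$B{\left(119 \right)} - I = \left(-158 + 119^{2} + 195 \cdot 119\right) - \frac{1}{35486} = \left(-158 + 14161 + 23205\right) - \frac{1}{35486} = 37208 - \frac{1}{35486} = \frac{1320363087}{35486}$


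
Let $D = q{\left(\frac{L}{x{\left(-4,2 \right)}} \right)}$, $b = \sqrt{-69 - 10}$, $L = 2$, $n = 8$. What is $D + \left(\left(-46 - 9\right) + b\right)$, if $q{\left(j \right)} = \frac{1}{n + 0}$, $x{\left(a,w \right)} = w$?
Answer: $- \frac{439}{8} + i \sqrt{79} \approx -54.875 + 8.8882 i$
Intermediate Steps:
$b = i \sqrt{79}$ ($b = \sqrt{-79} = i \sqrt{79} \approx 8.8882 i$)
$q{\left(j \right)} = \frac{1}{8}$ ($q{\left(j \right)} = \frac{1}{8 + 0} = \frac{1}{8}$)
$D = \frac{1}{8} \approx 0.125$
$D + \left(\left(-46 - 9\right) + b\right) = \frac{1}{8} + \left(\left(-46 - 9\right) + i \sqrt{79}\right) = \frac{1}{8} - \left(55 - i \sqrt{79}\right) = - \frac{439}{8} + i \sqrt{79}$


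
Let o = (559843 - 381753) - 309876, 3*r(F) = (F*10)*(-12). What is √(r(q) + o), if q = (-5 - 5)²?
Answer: I*√135786 ≈ 368.49*I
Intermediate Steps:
q = 100 (q = (-10)² = 100)
r(F) = -40*F (r(F) = ((F*10)*(-12))/3 = ((10*F)*(-12))/3 = (-120*F)/3 = -40*F)
o = -131786 (o = 178090 - 309876 = -131786)
√(r(q) + o) = √(-40*100 - 131786) = √(-4000 - 131786) = √(-135786) = I*√135786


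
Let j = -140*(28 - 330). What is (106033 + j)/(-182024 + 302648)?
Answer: 148313/120624 ≈ 1.2295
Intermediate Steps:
j = 42280 (j = -140*(-302) = 42280)
(106033 + j)/(-182024 + 302648) = (106033 + 42280)/(-182024 + 302648) = 148313/120624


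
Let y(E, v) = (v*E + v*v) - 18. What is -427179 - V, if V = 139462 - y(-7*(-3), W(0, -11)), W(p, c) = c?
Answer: -566769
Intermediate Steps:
y(E, v) = -18 + v² + E*v (y(E, v) = (E*v + v²) - 18 = (v² + E*v) - 18 = -18 + v² + E*v)
V = 139590 (V = 139462 - (-18 + (-11)² - 7*(-3)*(-11)) = 139462 - (-18 + 121 + 21*(-11)) = 139462 - (-18 + 121 - 231) = 139462 - 1*(-128) = 139462 + 128 = 139590)
-427179 - V = -427179 - 1*139590 = -427179 - 139590 = -566769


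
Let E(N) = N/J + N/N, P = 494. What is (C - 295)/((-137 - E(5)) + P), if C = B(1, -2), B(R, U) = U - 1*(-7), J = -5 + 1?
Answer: -1160/1429 ≈ -0.81176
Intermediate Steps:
J = -4
E(N) = 1 - N/4 (E(N) = N/(-4) + N/N = N*(-1/4) + 1 = -N/4 + 1 = 1 - N/4)
B(R, U) = 7 + U (B(R, U) = U + 7 = 7 + U)
C = 5 (C = 7 - 2 = 5)
(C - 295)/((-137 - E(5)) + P) = (5 - 295)/((-137 - (1 - 1/4*5)) + 494) = -290/((-137 - (1 - 5/4)) + 494) = -290/((-137 - 1*(-1/4)) + 494) = -290/((-137 + 1/4) + 494) = -290/(-547/4 + 494) = -290/1429/4 = -290*4/1429 = -1160/1429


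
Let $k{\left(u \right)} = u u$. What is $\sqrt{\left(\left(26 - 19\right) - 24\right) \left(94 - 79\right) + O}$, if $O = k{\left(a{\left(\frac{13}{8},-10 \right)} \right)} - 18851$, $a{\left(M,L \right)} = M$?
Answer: $\frac{i \sqrt{1222615}}{8} \approx 138.21 i$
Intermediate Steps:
$k{\left(u \right)} = u^{2}$
$O = - \frac{1206295}{64}$ ($O = \left(\frac{13}{8}\right)^{2} - 18851 = \frac{169}{64} - 18851 = - \frac{1206295}{64} \approx -18848.0$)
$\sqrt{\left(\left(26 - 19\right) - 24\right) \left(94 - 79\right) + O} = \sqrt{\left(\left(26 - 19\right) - 24\right) \left(94 - 79\right) - \frac{1206295}{64}} = \sqrt{\left(7 - 24\right) 15 - \frac{1206295}{64}} = \sqrt{\left(-17\right) 15 - \frac{1206295}{64}} = \sqrt{-255 - \frac{1206295}{64}} = \sqrt{- \frac{1222615}{64}} = \frac{i \sqrt{1222615}}{8}$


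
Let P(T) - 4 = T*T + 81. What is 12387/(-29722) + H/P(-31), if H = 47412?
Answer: 698111331/15544606 ≈ 44.910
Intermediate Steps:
P(T) = 85 + T**2 (P(T) = 4 + (T*T + 81) = 4 + (T**2 + 81) = 4 + (81 + T**2) = 85 + T**2)
12387/(-29722) + H/P(-31) = 12387/(-29722) + 47412/(85 + (-31)**2) = 12387*(-1/29722) + 47412/(85 + 961) = -12387/29722 + 47412/1046 = -12387/29722 + 47412*(1/1046) = -12387/29722 + 23706/523 = 698111331/15544606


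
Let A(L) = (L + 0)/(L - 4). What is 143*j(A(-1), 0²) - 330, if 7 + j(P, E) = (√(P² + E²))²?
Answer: -33132/25 ≈ -1325.3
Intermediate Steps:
A(L) = L/(-4 + L)
j(P, E) = -7 + E² + P² (j(P, E) = -7 + (√(P² + E²))² = -7 + (√(E² + P²))² = -7 + (E² + P²) = -7 + E² + P²)
143*j(A(-1), 0²) - 330 = 143*(-7 + (0²)² + (-1/(-4 - 1))²) - 330 = 143*(-7 + 0² + (-1/(-5))²) - 330 = 143*(-7 + 0 + (-1*(-⅕))²) - 330 = 143*(-7 + 0 + (⅕)²) - 330 = 143*(-7 + 0 + 1/25) - 330 = 143*(-174/25) - 330 = -24882/25 - 330 = -33132/25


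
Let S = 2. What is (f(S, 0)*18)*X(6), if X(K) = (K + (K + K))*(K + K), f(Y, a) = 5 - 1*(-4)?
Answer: 34992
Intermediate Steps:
f(Y, a) = 9 (f(Y, a) = 5 + 4 = 9)
X(K) = 6*K**2 (X(K) = (K + 2*K)*(2*K) = (3*K)*(2*K) = 6*K**2)
(f(S, 0)*18)*X(6) = (9*18)*(6*6**2) = 162*(6*36) = 162*216 = 34992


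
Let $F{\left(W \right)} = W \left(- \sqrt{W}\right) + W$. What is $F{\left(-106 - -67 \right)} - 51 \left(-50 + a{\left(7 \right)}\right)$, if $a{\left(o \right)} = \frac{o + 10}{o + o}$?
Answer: $\frac{34287}{14} + 39 i \sqrt{39} \approx 2449.1 + 243.55 i$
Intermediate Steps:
$a{\left(o \right)} = \frac{10 + o}{2 o}$
$F{\left(W \right)} = W - W^{\frac{3}{2}}$ ($F{\left(W \right)} = - W^{\frac{3}{2}} + W = W - W^{\frac{3}{2}}$)
$F{\left(-106 - -67 \right)} - 51 \left(-50 + a{\left(7 \right)}\right) = \left(\left(-106 - -67\right) - \left(-106 - -67\right)^{\frac{3}{2}}\right) - 51 \left(-50 + \frac{10 + 7}{2 \cdot 7}\right) = \left(\left(-106 + 67\right) - \left(-106 + 67\right)^{\frac{3}{2}}\right) - 51 \left(-50 + \frac{1}{2} \cdot \frac{1}{7} \cdot 17\right) = \left(-39 - \left(-39\right)^{\frac{3}{2}}\right) - 51 \left(-50 + \frac{17}{14}\right) = \left(-39 - - 39 i \sqrt{39}\right) - - \frac{34833}{14} = \left(-39 + 39 i \sqrt{39}\right) + \frac{34833}{14} = \frac{34287}{14} + 39 i \sqrt{39}$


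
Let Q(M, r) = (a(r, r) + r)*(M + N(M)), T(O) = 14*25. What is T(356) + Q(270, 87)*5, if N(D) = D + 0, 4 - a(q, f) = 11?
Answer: 216350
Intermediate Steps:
a(q, f) = -7 (a(q, f) = 4 - 1*11 = 4 - 11 = -7)
T(O) = 350
N(D) = D
Q(M, r) = 2*M*(-7 + r) (Q(M, r) = (-7 + r)*(M + M) = (-7 + r)*(2*M) = 2*M*(-7 + r))
T(356) + Q(270, 87)*5 = 350 + (2*270*(-7 + 87))*5 = 350 + (2*270*80)*5 = 350 + 43200*5 = 350 + 216000 = 216350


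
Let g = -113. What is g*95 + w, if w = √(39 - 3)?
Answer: -10729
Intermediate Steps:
w = 6 (w = √36 = 6)
g*95 + w = -113*95 + 6 = -10735 + 6 = -10729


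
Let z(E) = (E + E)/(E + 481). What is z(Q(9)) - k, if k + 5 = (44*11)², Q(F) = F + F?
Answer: -116891213/499 ≈ -2.3425e+5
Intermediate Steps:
Q(F) = 2*F
z(E) = 2*E/(481 + E) (z(E) = (2*E)/(481 + E) = 2*E/(481 + E))
k = 234251 (k = -5 + (44*11)² = -5 + 484² = -5 + 234256 = 234251)
z(Q(9)) - k = 2*(2*9)/(481 + 2*9) - 1*234251 = 2*18/(481 + 18) - 234251 = 2*18/499 - 234251 = 2*18*(1/499) - 234251 = 36/499 - 234251 = -116891213/499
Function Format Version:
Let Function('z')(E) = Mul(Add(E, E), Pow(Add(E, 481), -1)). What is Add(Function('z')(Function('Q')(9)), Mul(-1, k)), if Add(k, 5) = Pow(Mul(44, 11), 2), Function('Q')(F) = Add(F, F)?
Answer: Rational(-116891213, 499) ≈ -2.3425e+5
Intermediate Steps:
Function('Q')(F) = Mul(2, F)
Function('z')(E) = Mul(2, E, Pow(Add(481, E), -1)) (Function('z')(E) = Mul(Mul(2, E), Pow(Add(481, E), -1)) = Mul(2, E, Pow(Add(481, E), -1)))
k = 234251 (k = Add(-5, Pow(Mul(44, 11), 2)) = Add(-5, Pow(484, 2)) = Add(-5, 234256) = 234251)
Add(Function('z')(Function('Q')(9)), Mul(-1, k)) = Add(Mul(2, Mul(2, 9), Pow(Add(481, Mul(2, 9)), -1)), Mul(-1, 234251)) = Add(Mul(2, 18, Pow(Add(481, 18), -1)), -234251) = Add(Mul(2, 18, Pow(499, -1)), -234251) = Add(Mul(2, 18, Rational(1, 499)), -234251) = Add(Rational(36, 499), -234251) = Rational(-116891213, 499)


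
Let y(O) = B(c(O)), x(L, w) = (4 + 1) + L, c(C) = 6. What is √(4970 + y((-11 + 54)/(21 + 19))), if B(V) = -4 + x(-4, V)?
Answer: √4967 ≈ 70.477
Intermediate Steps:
x(L, w) = 5 + L
B(V) = -3 (B(V) = -4 + (5 - 4) = -4 + 1 = -3)
y(O) = -3
√(4970 + y((-11 + 54)/(21 + 19))) = √(4970 - 3) = √4967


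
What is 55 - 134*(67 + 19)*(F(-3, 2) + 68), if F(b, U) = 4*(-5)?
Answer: -553097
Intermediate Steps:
F(b, U) = -20
55 - 134*(67 + 19)*(F(-3, 2) + 68) = 55 - 134*(67 + 19)*(-20 + 68) = 55 - 11524*48 = 55 - 134*4128 = 55 - 553152 = -553097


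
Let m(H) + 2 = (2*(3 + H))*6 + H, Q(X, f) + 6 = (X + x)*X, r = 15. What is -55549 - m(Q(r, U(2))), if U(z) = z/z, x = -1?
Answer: -58235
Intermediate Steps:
U(z) = 1
Q(X, f) = -6 + X*(-1 + X) (Q(X, f) = -6 + (X - 1)*X = -6 + (-1 + X)*X = -6 + X*(-1 + X))
m(H) = 34 + 13*H (m(H) = -2 + ((2*(3 + H))*6 + H) = -2 + ((6 + 2*H)*6 + H) = -2 + ((36 + 12*H) + H) = -2 + (36 + 13*H) = 34 + 13*H)
-55549 - m(Q(r, U(2))) = -55549 - (34 + 13*(-6 + 15² - 1*15)) = -55549 - (34 + 13*(-6 + 225 - 15)) = -55549 - (34 + 13*204) = -55549 - (34 + 2652) = -55549 - 1*2686 = -55549 - 2686 = -58235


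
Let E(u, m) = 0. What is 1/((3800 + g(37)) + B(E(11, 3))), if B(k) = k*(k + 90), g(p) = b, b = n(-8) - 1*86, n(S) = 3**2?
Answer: 1/3723 ≈ 0.00026860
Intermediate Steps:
n(S) = 9
b = -77 (b = 9 - 1*86 = 9 - 86 = -77)
g(p) = -77
B(k) = k*(90 + k)
1/((3800 + g(37)) + B(E(11, 3))) = 1/((3800 - 77) + 0*(90 + 0)) = 1/(3723 + 0*90) = 1/(3723 + 0) = 1/3723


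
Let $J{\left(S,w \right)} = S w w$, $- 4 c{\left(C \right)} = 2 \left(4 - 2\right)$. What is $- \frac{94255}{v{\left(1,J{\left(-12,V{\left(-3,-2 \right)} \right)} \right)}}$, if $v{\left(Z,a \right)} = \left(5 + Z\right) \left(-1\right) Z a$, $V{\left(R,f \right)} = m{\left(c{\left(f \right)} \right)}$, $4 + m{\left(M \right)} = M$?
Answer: $- \frac{18851}{360} \approx -52.364$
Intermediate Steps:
$c{\left(C \right)} = -1$ ($c{\left(C \right)} = - \frac{2 \left(4 - 2\right)}{4} = - \frac{2 \cdot 2}{4} = \left(- \frac{1}{4}\right) 4 = -1$)
$m{\left(M \right)} = -4 + M$
$V{\left(R,f \right)} = -5$ ($V{\left(R,f \right)} = -4 - 1 = -5$)
$J{\left(S,w \right)} = S w^{2}$
$v{\left(Z,a \right)} = Z a \left(-5 - Z\right)$ ($v{\left(Z,a \right)} = \left(-5 - Z\right) Z a = Z \left(-5 - Z\right) a = Z a \left(-5 - Z\right)$)
$- \frac{94255}{v{\left(1,J{\left(-12,V{\left(-3,-2 \right)} \right)} \right)}} = - \frac{94255}{\left(-1\right) 1 \left(- 12 \left(-5\right)^{2}\right) \left(5 + 1\right)} = - \frac{94255}{\left(-1\right) 1 \left(\left(-12\right) 25\right) 6} = - \frac{94255}{\left(-1\right) 1 \left(-300\right) 6} = - \frac{94255}{1800} = \left(-94255\right) \frac{1}{1800} = - \frac{18851}{360}$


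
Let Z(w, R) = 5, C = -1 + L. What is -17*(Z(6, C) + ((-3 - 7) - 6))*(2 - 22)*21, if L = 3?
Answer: -78540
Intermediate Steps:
C = 2 (C = -1 + 3 = 2)
-17*(Z(6, C) + ((-3 - 7) - 6))*(2 - 22)*21 = -17*(5 + ((-3 - 7) - 6))*(2 - 22)*21 = -17*(5 + (-10 - 6))*(-20)*21 = -17*(5 - 16)*(-20)*21 = -(-187)*(-20)*21 = -17*220*21 = -3740*21 = -78540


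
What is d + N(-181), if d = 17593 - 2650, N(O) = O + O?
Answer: 14581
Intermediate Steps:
N(O) = 2*O
d = 14943
d + N(-181) = 14943 + 2*(-181) = 14943 - 362 = 14581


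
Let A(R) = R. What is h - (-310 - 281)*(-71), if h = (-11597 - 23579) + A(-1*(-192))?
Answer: -76945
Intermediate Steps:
h = -34984 (h = (-11597 - 23579) - 1*(-192) = -35176 + 192 = -34984)
h - (-310 - 281)*(-71) = -34984 - (-310 - 281)*(-71) = -34984 - (-591)*(-71) = -34984 - 1*41961 = -34984 - 41961 = -76945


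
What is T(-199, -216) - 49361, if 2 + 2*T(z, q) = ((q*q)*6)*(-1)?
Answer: -189330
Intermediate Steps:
T(z, q) = -1 - 3*q² (T(z, q) = -1 + (((q*q)*6)*(-1))/2 = -1 + ((q²*6)*(-1))/2 = -1 + ((6*q²)*(-1))/2 = -1 + (-6*q²)/2 = -1 - 3*q²)
T(-199, -216) - 49361 = (-1 - 3*(-216)²) - 49361 = (-1 - 3*46656) - 49361 = (-1 - 139968) - 49361 = -139969 - 49361 = -189330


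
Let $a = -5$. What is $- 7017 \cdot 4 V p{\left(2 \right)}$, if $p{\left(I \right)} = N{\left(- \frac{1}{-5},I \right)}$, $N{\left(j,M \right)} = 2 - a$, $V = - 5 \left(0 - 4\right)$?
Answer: $-3929520$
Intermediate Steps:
$V = 20$ ($V = \left(-5\right) \left(-4\right) = 20$)
$N{\left(j,M \right)} = 7$ ($N{\left(j,M \right)} = 2 - -5 = 2 + 5 = 7$)
$p{\left(I \right)} = 7$
$- 7017 \cdot 4 V p{\left(2 \right)} = - 7017 \cdot 4 \cdot 20 \cdot 7 = - 7017 \cdot 80 \cdot 7 = \left(-7017\right) 560 = -3929520$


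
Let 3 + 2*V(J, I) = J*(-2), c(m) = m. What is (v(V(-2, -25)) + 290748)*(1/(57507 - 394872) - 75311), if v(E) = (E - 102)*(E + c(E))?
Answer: -7384541516191094/337365 ≈ -2.1889e+10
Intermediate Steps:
V(J, I) = -3/2 - J (V(J, I) = -3/2 + (J*(-2))/2 = -3/2 + (-2*J)/2 = -3/2 - J)
v(E) = 2*E*(-102 + E) (v(E) = (E - 102)*(E + E) = (-102 + E)*(2*E) = 2*E*(-102 + E))
(v(V(-2, -25)) + 290748)*(1/(57507 - 394872) - 75311) = (2*(-3/2 - 1*(-2))*(-102 + (-3/2 - 1*(-2))) + 290748)*(1/(57507 - 394872) - 75311) = (2*(-3/2 + 2)*(-102 + (-3/2 + 2)) + 290748)*(1/(-337365) - 75311) = (2*(½)*(-102 + ½) + 290748)*(-1/337365 - 75311) = (2*(½)*(-203/2) + 290748)*(-25407295516/337365) = (-203/2 + 290748)*(-25407295516/337365) = (581293/2)*(-25407295516/337365) = -7384541516191094/337365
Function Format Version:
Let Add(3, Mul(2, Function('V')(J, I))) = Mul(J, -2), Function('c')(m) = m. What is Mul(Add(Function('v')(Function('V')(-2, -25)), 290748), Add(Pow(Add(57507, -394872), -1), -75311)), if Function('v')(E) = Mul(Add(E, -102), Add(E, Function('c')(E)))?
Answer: Rational(-7384541516191094, 337365) ≈ -2.1889e+10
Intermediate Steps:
Function('V')(J, I) = Add(Rational(-3, 2), Mul(-1, J)) (Function('V')(J, I) = Add(Rational(-3, 2), Mul(Rational(1, 2), Mul(J, -2))) = Add(Rational(-3, 2), Mul(Rational(1, 2), Mul(-2, J))) = Add(Rational(-3, 2), Mul(-1, J)))
Function('v')(E) = Mul(2, E, Add(-102, E)) (Function('v')(E) = Mul(Add(E, -102), Add(E, E)) = Mul(Add(-102, E), Mul(2, E)) = Mul(2, E, Add(-102, E)))
Mul(Add(Function('v')(Function('V')(-2, -25)), 290748), Add(Pow(Add(57507, -394872), -1), -75311)) = Mul(Add(Mul(2, Add(Rational(-3, 2), Mul(-1, -2)), Add(-102, Add(Rational(-3, 2), Mul(-1, -2)))), 290748), Add(Pow(Add(57507, -394872), -1), -75311)) = Mul(Add(Mul(2, Add(Rational(-3, 2), 2), Add(-102, Add(Rational(-3, 2), 2))), 290748), Add(Pow(-337365, -1), -75311)) = Mul(Add(Mul(2, Rational(1, 2), Add(-102, Rational(1, 2))), 290748), Add(Rational(-1, 337365), -75311)) = Mul(Add(Mul(2, Rational(1, 2), Rational(-203, 2)), 290748), Rational(-25407295516, 337365)) = Mul(Add(Rational(-203, 2), 290748), Rational(-25407295516, 337365)) = Mul(Rational(581293, 2), Rational(-25407295516, 337365)) = Rational(-7384541516191094, 337365)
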